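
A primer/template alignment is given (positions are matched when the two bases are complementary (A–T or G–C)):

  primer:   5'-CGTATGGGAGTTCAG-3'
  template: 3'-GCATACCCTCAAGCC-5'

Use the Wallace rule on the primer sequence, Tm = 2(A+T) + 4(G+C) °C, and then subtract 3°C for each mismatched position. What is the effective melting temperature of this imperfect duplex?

Primer base counts: A=3, T=4, G=6, C=2 → A+T=7, G+C=8
Perfect-match Tm = 2(7) + 4(8) = 14 + 32 = 46°C
Mismatches (positions where the bases are not complementary): 1 (at position 14)
Effective Tm = 46 − 1×3 = 46 − 3 = 43°C

43°C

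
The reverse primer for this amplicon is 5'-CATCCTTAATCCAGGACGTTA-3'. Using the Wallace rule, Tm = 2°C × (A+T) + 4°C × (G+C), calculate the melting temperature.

60°C

Base counts: C=6, G=3, A=6, T=6
AT pairs contribute 12, GC pairs contribute 9.
Tm = 4·9 + 2·12 = 36 + 24 = 60°C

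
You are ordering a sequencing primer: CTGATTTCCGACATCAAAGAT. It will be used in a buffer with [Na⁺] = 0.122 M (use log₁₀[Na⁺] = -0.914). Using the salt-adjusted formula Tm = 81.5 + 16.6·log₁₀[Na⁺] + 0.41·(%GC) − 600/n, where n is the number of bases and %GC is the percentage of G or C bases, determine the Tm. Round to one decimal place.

Length n = 21. G=3, A=7, T=6, C=5
G+C = 8, so %GC = 8/21 × 100 = 38.095%
Salt term: 16.6 × (-0.914) = -15.172
GC term: 0.41 × 38.095 = 15.619; length term: −600/21 = −28.571
Tm = 81.5 + (-15.172) + 15.619 − 28.571 = 53.376 → 53.4°C

53.4°C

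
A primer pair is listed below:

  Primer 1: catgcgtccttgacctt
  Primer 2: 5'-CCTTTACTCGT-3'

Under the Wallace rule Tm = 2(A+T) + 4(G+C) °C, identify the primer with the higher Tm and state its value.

Primer 1: A+T=8, G+C=9 → Tm = 2(8)+4(9) = 52°C
Primer 2: A+T=6, G+C=5 → Tm = 2(6)+4(5) = 32°C
52°C vs 32°C → primer 1 is higher.

Primer 1, 52°C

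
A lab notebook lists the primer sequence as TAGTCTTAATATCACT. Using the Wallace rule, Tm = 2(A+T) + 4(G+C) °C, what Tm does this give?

40°C

T=7, G=1, C=3, A=5
So N_AT = 12 and N_GC = 4.
Tm = 2(12) + 4(4) = 24 + 16 = 40°C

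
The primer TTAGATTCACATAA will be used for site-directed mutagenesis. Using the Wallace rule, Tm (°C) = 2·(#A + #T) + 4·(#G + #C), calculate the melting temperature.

A=6, C=2, T=5, G=1
So N_AT = 11 and N_GC = 3.
Tm = 2×11 + 4×3 = 34°C

34°C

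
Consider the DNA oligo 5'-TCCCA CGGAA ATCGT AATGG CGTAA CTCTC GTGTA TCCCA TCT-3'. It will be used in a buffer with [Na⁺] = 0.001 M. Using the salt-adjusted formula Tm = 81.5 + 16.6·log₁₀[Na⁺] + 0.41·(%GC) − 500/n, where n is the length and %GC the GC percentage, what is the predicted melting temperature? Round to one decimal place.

40.1°C

Length n = 43. Counting bases: G=8, C=13, A=10, T=12
G+C = 21, so %GC = 21/43 × 100 = 48.837%
Salt term: 16.6 × (-3) = -49.8
GC term: 0.41 × 48.837 = 20.023; length term: −500/43 = −11.628
Tm = 81.5 + (-49.8) + 20.023 − 11.628 = 40.095 → 40.1°C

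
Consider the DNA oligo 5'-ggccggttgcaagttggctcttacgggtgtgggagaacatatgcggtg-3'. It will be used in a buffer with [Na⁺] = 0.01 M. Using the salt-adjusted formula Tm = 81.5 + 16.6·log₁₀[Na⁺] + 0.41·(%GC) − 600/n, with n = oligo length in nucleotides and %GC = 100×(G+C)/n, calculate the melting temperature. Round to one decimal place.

59.7°C

Length n = 48. Base counts: A=8, G=20, T=12, C=8
G+C = 28, so %GC = 28/48 × 100 = 58.333%
Salt term: 16.6 × (-2) = -33.2
GC term: 0.41 × 58.333 = 23.917; length term: −600/48 = −12.5
Tm = 81.5 + (-33.2) + 23.917 − 12.5 = 59.717 → 59.7°C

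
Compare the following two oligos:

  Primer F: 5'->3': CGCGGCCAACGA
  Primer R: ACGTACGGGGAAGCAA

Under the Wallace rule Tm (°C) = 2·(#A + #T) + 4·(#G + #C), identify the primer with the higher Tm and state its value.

Primer F: A+T=3, G+C=9 → Tm = 2(3)+4(9) = 42°C
Primer R: A+T=7, G+C=9 → Tm = 2(7)+4(9) = 50°C
42°C vs 50°C → primer R is higher.

Primer R, 50°C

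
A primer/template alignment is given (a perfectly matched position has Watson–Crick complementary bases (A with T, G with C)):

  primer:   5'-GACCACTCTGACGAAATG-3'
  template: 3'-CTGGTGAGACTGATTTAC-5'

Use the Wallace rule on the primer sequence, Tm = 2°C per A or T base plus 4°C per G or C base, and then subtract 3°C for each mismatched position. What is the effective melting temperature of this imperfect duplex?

51°C

Primer base counts: A=6, T=3, G=4, C=5 → A+T=9, G+C=9
Perfect-match Tm = 2(9) + 4(9) = 18 + 36 = 54°C
Mismatches (positions where the bases are not complementary): 1 (at position 13)
Effective Tm = 54 − 1×3 = 54 − 3 = 51°C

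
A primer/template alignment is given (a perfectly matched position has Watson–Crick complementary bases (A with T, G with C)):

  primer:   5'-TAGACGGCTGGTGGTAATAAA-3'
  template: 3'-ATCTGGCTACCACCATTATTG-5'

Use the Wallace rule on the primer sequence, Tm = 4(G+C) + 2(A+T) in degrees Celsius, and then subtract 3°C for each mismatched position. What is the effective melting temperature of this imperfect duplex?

Primer base counts: A=7, T=5, G=7, C=2 → A+T=12, G+C=9
Perfect-match Tm = 2(12) + 4(9) = 24 + 36 = 60°C
Mismatches (positions where the bases are not complementary): 3 (at positions 6, 8, 21)
Effective Tm = 60 − 3×3 = 60 − 9 = 51°C

51°C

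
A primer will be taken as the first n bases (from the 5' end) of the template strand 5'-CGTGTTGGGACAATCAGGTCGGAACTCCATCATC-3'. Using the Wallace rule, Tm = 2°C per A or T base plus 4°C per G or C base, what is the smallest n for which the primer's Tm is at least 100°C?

n = 33

First 32 bases: CGTGTTGGGACAATCAGGTCGGAACTCCATCA → Tm = 98°C (< 100°C)
First 33 bases: CGTGTTGGGACAATCAGGTCGGAACTCCATCAT → Tm = 100°C (≥ 100°C)
Since every base adds ≥2°C, Tm only increases with n, so the threshold is first crossed at n = 33.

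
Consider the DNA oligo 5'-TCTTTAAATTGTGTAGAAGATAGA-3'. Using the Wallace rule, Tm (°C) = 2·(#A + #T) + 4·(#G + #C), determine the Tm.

60°C

A=9, C=1, G=5, T=9
So N_AT = 18 and N_GC = 6.
Tm = 2(18) + 4(6) = 36 + 24 = 60°C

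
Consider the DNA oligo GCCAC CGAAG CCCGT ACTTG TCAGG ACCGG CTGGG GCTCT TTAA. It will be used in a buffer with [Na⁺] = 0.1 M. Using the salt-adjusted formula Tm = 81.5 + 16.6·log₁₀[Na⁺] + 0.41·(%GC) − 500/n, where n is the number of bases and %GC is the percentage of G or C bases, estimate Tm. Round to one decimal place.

Length n = 44. A=8, T=9, C=14, G=13
G+C = 27, so %GC = 27/44 × 100 = 61.364%
Salt term: 16.6 × (-1) = -16.6
GC term: 0.41 × 61.364 = 25.159; length term: −500/44 = −11.364
Tm = 81.5 + (-16.6) + 25.159 − 11.364 = 78.695 → 78.7°C

78.7°C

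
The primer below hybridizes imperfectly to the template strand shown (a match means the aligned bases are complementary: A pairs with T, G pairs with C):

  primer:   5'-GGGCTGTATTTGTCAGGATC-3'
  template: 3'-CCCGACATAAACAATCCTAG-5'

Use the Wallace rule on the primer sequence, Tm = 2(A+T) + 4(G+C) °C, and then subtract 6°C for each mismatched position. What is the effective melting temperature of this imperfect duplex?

54°C

Primer base counts: A=3, T=7, G=7, C=3 → A+T=10, G+C=10
Perfect-match Tm = 2(10) + 4(10) = 20 + 40 = 60°C
Mismatches (positions where the bases are not complementary): 1 (at position 14)
Effective Tm = 60 − 1×6 = 60 − 6 = 54°C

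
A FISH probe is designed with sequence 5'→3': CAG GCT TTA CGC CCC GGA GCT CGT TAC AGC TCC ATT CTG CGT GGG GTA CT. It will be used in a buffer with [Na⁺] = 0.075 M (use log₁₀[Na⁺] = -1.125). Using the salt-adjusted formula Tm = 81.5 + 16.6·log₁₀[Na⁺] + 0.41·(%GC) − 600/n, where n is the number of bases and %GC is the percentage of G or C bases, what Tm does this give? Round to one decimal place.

75.4°C

Length n = 50. Counting bases: T=13, G=14, A=7, C=16
G+C = 30, so %GC = 30/50 × 100 = 60%
Salt term: 16.6 × (-1.125) = -18.675
GC term: 0.41 × 60 = 24.6; length term: −600/50 = −12
Tm = 81.5 + (-18.675) + 24.6 − 12 = 75.425 → 75.4°C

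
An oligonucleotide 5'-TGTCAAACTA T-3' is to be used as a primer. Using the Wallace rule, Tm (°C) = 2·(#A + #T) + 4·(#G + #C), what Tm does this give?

T=4, G=1, C=2, A=4
A+T = 8, G+C = 3
Tm = 2(8) + 4(3) = 16 + 12 = 28°C

28°C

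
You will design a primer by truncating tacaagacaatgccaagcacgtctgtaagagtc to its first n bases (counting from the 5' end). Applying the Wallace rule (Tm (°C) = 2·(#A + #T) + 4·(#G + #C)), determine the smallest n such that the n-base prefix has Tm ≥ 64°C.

n = 22

First 21 bases: TACAAGACAATGCCAAGCACG → Tm = 62°C (< 64°C)
First 22 bases: TACAAGACAATGCCAAGCACGT → Tm = 64°C (≥ 64°C)
Each additional base adds 2°C (A/T) or 4°C (G/C), so Tm is non-decreasing in n; n = 22 is the first length to reach 64°C.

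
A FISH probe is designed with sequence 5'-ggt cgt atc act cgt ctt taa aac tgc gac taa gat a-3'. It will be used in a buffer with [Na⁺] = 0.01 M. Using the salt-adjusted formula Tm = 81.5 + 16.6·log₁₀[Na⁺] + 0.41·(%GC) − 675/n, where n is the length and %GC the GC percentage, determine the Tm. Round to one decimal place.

46.7°C

Length n = 37. Counting bases: T=11, G=7, A=11, C=8
G+C = 15, so %GC = 15/37 × 100 = 40.541%
Salt term: 16.6 × (-2) = -33.2
GC term: 0.41 × 40.541 = 16.622; length term: −675/37 = −18.243
Tm = 81.5 + (-33.2) + 16.622 − 18.243 = 46.679 → 46.7°C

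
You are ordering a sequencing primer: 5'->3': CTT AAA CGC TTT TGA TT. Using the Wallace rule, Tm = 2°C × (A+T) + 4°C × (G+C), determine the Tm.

44°C

Scanning the sequence gives T=8, C=3, G=2, A=4.
AT pairs contribute 12, GC pairs contribute 5.
Tm = 4·5 + 2·12 = 20 + 24 = 44°C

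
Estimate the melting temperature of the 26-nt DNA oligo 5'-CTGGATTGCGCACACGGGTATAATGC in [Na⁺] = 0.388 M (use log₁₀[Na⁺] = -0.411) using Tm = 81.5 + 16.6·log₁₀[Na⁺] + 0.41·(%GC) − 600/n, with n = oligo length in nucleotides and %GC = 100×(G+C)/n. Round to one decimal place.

Length n = 26. Base counts: C=6, A=6, G=8, T=6
G+C = 14, so %GC = 14/26 × 100 = 53.846%
Salt term: 16.6 × (-0.411) = -6.823
GC term: 0.41 × 53.846 = 22.077; length term: −600/26 = −23.077
Tm = 81.5 + (-6.823) + 22.077 − 23.077 = 73.677 → 73.7°C

73.7°C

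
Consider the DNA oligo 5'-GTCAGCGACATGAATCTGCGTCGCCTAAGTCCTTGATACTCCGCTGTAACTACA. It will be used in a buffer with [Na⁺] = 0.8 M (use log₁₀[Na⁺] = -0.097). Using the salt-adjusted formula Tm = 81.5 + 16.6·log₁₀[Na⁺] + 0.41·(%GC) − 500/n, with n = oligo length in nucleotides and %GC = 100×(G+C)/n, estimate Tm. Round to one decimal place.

91.1°C

Length n = 54. Base counts: C=16, G=11, T=14, A=13
G+C = 27, so %GC = 27/54 × 100 = 50%
Salt term: 16.6 × (-0.097) = -1.61
GC term: 0.41 × 50 = 20.5; length term: −500/54 = −9.259
Tm = 81.5 + (-1.61) + 20.5 − 9.259 = 91.131 → 91.1°C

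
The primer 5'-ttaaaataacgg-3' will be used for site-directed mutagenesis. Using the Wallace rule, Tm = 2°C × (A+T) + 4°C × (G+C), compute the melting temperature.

30°C

Scanning the sequence gives T=3, A=6, G=2, C=1.
AT pairs contribute 9, GC pairs contribute 3.
Tm = 2×9 + 4×3 = 30°C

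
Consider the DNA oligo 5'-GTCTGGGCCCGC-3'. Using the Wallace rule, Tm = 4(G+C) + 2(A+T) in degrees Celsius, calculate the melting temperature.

44°C

Scanning the sequence gives G=5, T=2, C=5, A=0.
So N_AT = 2 and N_GC = 10.
Tm = 2×2 + 4×10 = 44°C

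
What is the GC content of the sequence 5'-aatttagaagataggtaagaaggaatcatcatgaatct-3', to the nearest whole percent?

29%

Base counts: C=3, T=10, A=17, G=8
G+C = 8 + 3 = 11 out of 38 bases
%GC = 11/38 × 100 = 28.95% ≈ 29%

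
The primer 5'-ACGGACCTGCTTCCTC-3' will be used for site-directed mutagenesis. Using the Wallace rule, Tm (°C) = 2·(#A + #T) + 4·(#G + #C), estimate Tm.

Base counts: T=4, A=2, C=7, G=3
A+T = 6, G+C = 10
Tm = 4·10 + 2·6 = 40 + 12 = 52°C

52°C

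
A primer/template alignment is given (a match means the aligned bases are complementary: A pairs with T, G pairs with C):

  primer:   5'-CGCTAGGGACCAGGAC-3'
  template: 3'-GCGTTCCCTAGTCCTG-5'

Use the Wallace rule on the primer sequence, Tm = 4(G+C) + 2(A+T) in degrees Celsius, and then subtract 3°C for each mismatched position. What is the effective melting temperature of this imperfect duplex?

Primer base counts: A=4, T=1, G=6, C=5 → A+T=5, G+C=11
Perfect-match Tm = 2(5) + 4(11) = 10 + 44 = 54°C
Mismatches (positions where the bases are not complementary): 2 (at positions 4, 10)
Effective Tm = 54 − 2×3 = 54 − 6 = 48°C

48°C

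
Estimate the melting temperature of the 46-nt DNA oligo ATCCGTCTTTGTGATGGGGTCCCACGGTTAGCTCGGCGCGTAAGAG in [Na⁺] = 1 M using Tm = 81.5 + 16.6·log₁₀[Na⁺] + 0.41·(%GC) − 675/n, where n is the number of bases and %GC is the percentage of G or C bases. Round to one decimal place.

90.9°C

Length n = 46. Base counts: A=7, C=11, G=16, T=12
G+C = 27, so %GC = 27/46 × 100 = 58.696%
Salt term: 16.6 × (0) = 0
GC term: 0.41 × 58.696 = 24.065; length term: −675/46 = −14.674
Tm = 81.5 + (0) + 24.065 − 14.674 = 90.891 → 90.9°C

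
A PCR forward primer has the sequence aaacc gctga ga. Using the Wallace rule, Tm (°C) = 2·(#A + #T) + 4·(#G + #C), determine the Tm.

36°C

C=3, T=1, A=5, G=3
AT pairs contribute 6, GC pairs contribute 6.
Tm = 2(6) + 4(6) = 12 + 24 = 36°C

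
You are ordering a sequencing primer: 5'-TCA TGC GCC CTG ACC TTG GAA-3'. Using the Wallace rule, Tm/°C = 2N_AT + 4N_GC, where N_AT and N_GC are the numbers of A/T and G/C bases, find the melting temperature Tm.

66°C

Counting bases: A=4, T=5, C=7, G=5
A+T = 9, G+C = 12
Tm = 4·12 + 2·9 = 48 + 18 = 66°C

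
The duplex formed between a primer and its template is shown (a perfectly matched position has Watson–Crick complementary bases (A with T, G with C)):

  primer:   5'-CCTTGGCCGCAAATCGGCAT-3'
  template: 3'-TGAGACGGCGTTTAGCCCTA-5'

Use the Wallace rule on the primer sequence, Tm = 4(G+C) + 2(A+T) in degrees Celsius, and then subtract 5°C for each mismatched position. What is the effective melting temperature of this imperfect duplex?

Primer base counts: A=4, T=4, G=5, C=7 → A+T=8, G+C=12
Perfect-match Tm = 2(8) + 4(12) = 16 + 48 = 64°C
Mismatches (positions where the bases are not complementary): 4 (at positions 1, 4, 5, 18)
Effective Tm = 64 − 4×5 = 64 − 20 = 44°C

44°C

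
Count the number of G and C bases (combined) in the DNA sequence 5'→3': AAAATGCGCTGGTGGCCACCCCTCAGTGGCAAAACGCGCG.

Counting bases: C=13, G=12, A=10, T=5
Total G or C: 12 + 13 = 25

25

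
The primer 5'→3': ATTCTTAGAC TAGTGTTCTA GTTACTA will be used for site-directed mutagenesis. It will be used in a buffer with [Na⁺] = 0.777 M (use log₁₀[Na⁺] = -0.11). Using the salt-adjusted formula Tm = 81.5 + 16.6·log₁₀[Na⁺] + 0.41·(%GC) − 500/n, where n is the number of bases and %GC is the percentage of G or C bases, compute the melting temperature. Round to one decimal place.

73.3°C

Length n = 27. Scanning the sequence gives G=4, A=7, T=12, C=4.
G+C = 8, so %GC = 8/27 × 100 = 29.63%
Salt term: 16.6 × (-0.11) = -1.826
GC term: 0.41 × 29.63 = 12.148; length term: −500/27 = −18.519
Tm = 81.5 + (-1.826) + 12.148 − 18.519 = 73.303 → 73.3°C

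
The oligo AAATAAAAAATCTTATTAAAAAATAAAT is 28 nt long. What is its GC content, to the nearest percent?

Scanning the sequence gives C=1, A=19, T=8, G=0.
G+C = 0 + 1 = 1 out of 28 bases
%GC = 1/28 × 100 = 3.571% ≈ 4%

4%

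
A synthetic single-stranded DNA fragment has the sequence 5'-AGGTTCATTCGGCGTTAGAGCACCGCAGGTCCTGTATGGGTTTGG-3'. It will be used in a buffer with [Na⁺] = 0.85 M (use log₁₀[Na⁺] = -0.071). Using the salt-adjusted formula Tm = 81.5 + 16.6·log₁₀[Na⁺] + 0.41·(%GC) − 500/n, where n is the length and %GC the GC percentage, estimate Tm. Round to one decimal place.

Length n = 45. C=9, T=13, G=16, A=7
G+C = 25, so %GC = 25/45 × 100 = 55.556%
Salt term: 16.6 × (-0.071) = -1.179
GC term: 0.41 × 55.556 = 22.778; length term: −500/45 = −11.111
Tm = 81.5 + (-1.179) + 22.778 − 11.111 = 91.988 → 92.0°C

92.0°C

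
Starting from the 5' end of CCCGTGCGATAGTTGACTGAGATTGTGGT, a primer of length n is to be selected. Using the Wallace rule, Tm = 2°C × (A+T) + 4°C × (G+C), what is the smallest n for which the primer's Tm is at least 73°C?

First 24 bases: CCCGTGCGATAGTTGACTGAGATT → Tm = 72°C (< 73°C)
First 25 bases: CCCGTGCGATAGTTGACTGAGATTG → Tm = 76°C (≥ 73°C)
Each additional base adds 2°C (A/T) or 4°C (G/C), so Tm is non-decreasing in n; n = 25 is the first length to reach 73°C.

n = 25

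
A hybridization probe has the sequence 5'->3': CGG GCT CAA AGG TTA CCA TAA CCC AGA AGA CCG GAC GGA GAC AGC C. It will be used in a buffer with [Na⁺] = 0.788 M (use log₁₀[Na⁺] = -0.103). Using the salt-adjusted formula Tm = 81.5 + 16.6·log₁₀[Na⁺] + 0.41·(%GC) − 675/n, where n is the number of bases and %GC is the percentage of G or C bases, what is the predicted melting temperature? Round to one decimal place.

Length n = 46. G=13, A=15, C=14, T=4
G+C = 27, so %GC = 27/46 × 100 = 58.696%
Salt term: 16.6 × (-0.103) = -1.71
GC term: 0.41 × 58.696 = 24.065; length term: −675/46 = −14.674
Tm = 81.5 + (-1.71) + 24.065 − 14.674 = 89.181 → 89.2°C

89.2°C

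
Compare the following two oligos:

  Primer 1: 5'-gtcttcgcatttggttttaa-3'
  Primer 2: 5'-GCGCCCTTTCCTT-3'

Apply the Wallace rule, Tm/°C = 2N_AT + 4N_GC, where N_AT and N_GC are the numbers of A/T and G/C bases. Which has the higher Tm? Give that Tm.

Primer 1, 54°C

Primer 1: A+T=13, G+C=7 → Tm = 2(13)+4(7) = 54°C
Primer 2: A+T=5, G+C=8 → Tm = 2(5)+4(8) = 42°C
54°C vs 42°C → primer 1 is higher.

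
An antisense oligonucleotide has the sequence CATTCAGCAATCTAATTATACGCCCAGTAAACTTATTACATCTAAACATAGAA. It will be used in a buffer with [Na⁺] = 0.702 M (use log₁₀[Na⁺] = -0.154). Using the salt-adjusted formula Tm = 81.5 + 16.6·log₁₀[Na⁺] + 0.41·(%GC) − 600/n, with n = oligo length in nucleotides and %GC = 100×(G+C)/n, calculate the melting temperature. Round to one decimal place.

80.0°C

Length n = 53. Base counts: T=15, G=4, A=22, C=12
G+C = 16, so %GC = 16/53 × 100 = 30.189%
Salt term: 16.6 × (-0.154) = -2.556
GC term: 0.41 × 30.189 = 12.377; length term: −600/53 = −11.321
Tm = 81.5 + (-2.556) + 12.377 − 11.321 = 80 → 80.0°C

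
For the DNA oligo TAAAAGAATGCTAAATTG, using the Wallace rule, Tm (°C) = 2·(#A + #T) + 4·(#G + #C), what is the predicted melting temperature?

Counting bases: G=3, A=9, T=5, C=1
AT pairs contribute 14, GC pairs contribute 4.
Tm = 2×14 + 4×4 = 44°C

44°C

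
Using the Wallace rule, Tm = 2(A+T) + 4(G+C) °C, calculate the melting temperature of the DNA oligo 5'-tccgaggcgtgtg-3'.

44°C

Base counts: T=3, A=1, G=6, C=3
A+T = 4, G+C = 9
Tm = 2×4 + 4×9 = 44°C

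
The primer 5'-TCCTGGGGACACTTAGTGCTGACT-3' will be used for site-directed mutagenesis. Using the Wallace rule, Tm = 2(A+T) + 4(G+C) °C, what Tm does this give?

Counting bases: A=4, C=6, T=7, G=7
So N_AT = 11 and N_GC = 13.
Tm = 2(11) + 4(13) = 22 + 52 = 74°C

74°C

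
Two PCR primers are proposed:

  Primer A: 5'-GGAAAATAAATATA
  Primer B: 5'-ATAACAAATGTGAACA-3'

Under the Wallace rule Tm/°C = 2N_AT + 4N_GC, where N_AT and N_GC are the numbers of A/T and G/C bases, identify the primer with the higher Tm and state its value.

Primer A: A+T=12, G+C=2 → Tm = 2(12)+4(2) = 32°C
Primer B: A+T=12, G+C=4 → Tm = 2(12)+4(4) = 40°C
32°C vs 40°C → primer B is higher.

Primer B, 40°C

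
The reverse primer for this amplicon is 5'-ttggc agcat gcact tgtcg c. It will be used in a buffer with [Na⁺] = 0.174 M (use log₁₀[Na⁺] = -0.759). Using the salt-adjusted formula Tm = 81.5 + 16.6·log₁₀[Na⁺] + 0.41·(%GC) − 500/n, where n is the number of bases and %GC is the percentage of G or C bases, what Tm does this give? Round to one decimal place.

68.5°C

Length n = 21. Counting bases: G=6, T=6, C=6, A=3
G+C = 12, so %GC = 12/21 × 100 = 57.143%
Salt term: 16.6 × (-0.759) = -12.599
GC term: 0.41 × 57.143 = 23.429; length term: −500/21 = −23.81
Tm = 81.5 + (-12.599) + 23.429 − 23.81 = 68.52 → 68.5°C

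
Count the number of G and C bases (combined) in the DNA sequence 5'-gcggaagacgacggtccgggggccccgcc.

Scanning the sequence gives G=13, C=11, A=4, T=1.
G+C = 13 + 11 = 24

24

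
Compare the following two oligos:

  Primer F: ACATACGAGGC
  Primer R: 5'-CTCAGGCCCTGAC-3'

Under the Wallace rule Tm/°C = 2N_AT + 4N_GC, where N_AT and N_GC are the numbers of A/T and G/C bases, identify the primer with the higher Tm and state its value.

Primer R, 44°C

Primer F: A+T=5, G+C=6 → Tm = 2(5)+4(6) = 34°C
Primer R: A+T=4, G+C=9 → Tm = 2(4)+4(9) = 44°C
34°C vs 44°C → primer R is higher.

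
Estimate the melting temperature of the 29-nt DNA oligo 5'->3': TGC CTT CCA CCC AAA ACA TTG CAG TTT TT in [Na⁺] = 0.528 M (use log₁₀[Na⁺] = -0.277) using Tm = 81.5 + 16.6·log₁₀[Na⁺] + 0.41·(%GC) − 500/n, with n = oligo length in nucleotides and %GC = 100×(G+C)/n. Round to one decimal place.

Length n = 29. Base counts: A=7, T=10, G=3, C=9
G+C = 12, so %GC = 12/29 × 100 = 41.379%
Salt term: 16.6 × (-0.277) = -4.598
GC term: 0.41 × 41.379 = 16.965; length term: −500/29 = −17.241
Tm = 81.5 + (-4.598) + 16.965 − 17.241 = 76.626 → 76.6°C

76.6°C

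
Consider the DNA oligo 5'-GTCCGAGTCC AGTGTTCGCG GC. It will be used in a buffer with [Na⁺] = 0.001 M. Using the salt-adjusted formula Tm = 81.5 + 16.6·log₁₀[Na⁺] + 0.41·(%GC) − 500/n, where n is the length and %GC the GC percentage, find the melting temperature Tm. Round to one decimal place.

36.9°C

Length n = 22. Scanning the sequence gives G=8, C=7, T=5, A=2.
G+C = 15, so %GC = 15/22 × 100 = 68.182%
Salt term: 16.6 × (-3) = -49.8
GC term: 0.41 × 68.182 = 27.955; length term: −500/22 = −22.727
Tm = 81.5 + (-49.8) + 27.955 − 22.727 = 36.928 → 36.9°C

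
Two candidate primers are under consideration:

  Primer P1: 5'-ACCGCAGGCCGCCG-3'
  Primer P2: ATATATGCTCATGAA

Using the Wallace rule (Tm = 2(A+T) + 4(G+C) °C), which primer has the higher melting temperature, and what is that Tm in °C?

Primer P1: A+T=2, G+C=12 → Tm = 2(2)+4(12) = 52°C
Primer P2: A+T=11, G+C=4 → Tm = 2(11)+4(4) = 38°C
52°C vs 38°C → primer P1 is higher.

Primer P1, 52°C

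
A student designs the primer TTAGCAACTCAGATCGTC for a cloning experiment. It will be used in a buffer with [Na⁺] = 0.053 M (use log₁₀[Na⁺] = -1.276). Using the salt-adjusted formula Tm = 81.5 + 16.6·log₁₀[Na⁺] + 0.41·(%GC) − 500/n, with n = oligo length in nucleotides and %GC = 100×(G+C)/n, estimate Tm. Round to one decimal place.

50.8°C

Length n = 18. Scanning the sequence gives T=5, A=5, C=5, G=3.
G+C = 8, so %GC = 8/18 × 100 = 44.444%
Salt term: 16.6 × (-1.276) = -21.182
GC term: 0.41 × 44.444 = 18.222; length term: −500/18 = −27.778
Tm = 81.5 + (-21.182) + 18.222 − 27.778 = 50.762 → 50.8°C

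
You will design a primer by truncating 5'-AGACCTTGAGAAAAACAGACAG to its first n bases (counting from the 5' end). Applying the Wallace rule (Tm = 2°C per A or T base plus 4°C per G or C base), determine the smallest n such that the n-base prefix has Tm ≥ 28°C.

First 9 bases: AGACCTTGA → Tm = 26°C (< 28°C)
First 10 bases: AGACCTTGAG → Tm = 30°C (≥ 28°C)
Each additional base adds 2°C (A/T) or 4°C (G/C), so Tm is non-decreasing in n; n = 10 is the first length to reach 28°C.

n = 10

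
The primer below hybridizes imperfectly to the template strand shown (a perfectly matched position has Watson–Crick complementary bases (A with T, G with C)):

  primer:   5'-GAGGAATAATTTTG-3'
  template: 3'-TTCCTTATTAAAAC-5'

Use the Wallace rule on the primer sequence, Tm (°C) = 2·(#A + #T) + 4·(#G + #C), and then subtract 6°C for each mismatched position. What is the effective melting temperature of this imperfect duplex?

Primer base counts: A=5, T=5, G=4, C=0 → A+T=10, G+C=4
Perfect-match Tm = 2(10) + 4(4) = 20 + 16 = 36°C
Mismatches (positions where the bases are not complementary): 1 (at position 1)
Effective Tm = 36 − 1×6 = 36 − 6 = 30°C

30°C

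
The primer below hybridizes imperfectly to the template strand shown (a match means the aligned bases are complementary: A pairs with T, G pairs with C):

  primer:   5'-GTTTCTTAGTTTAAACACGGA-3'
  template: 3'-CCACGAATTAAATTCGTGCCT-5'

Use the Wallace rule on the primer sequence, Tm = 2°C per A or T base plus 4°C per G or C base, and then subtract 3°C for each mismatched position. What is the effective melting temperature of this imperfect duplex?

44°C

Primer base counts: A=6, T=8, G=4, C=3 → A+T=14, G+C=7
Perfect-match Tm = 2(14) + 4(7) = 28 + 28 = 56°C
Mismatches (positions where the bases are not complementary): 4 (at positions 2, 4, 9, 15)
Effective Tm = 56 − 4×3 = 56 − 12 = 44°C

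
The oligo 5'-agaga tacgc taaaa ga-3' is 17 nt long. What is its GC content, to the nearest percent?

35%

T=2, C=2, G=4, A=9
G+C = 4 + 2 = 6 out of 17 bases
%GC = 6/17 × 100 = 35.29% ≈ 35%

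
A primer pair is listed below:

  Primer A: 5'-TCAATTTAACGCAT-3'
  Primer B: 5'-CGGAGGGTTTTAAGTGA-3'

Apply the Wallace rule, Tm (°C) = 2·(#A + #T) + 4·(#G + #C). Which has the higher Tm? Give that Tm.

Primer A: A+T=10, G+C=4 → Tm = 2(10)+4(4) = 36°C
Primer B: A+T=9, G+C=8 → Tm = 2(9)+4(8) = 50°C
36°C vs 50°C → primer B is higher.

Primer B, 50°C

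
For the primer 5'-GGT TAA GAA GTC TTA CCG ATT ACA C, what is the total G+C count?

10

T=7, C=5, G=5, A=8
G+C = 5 + 5 = 10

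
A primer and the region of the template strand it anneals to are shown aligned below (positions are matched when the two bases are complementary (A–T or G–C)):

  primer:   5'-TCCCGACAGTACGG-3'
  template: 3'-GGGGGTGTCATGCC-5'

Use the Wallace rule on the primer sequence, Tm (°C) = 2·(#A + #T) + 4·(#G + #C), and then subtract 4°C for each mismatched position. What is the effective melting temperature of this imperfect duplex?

Primer base counts: A=3, T=2, G=4, C=5 → A+T=5, G+C=9
Perfect-match Tm = 2(5) + 4(9) = 10 + 36 = 46°C
Mismatches (positions where the bases are not complementary): 2 (at positions 1, 5)
Effective Tm = 46 − 2×4 = 46 − 8 = 38°C

38°C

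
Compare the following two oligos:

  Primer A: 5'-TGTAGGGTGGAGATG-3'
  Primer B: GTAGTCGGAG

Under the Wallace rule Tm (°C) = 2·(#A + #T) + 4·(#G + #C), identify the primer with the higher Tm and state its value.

Primer A, 46°C

Primer A: A+T=7, G+C=8 → Tm = 2(7)+4(8) = 46°C
Primer B: A+T=4, G+C=6 → Tm = 2(4)+4(6) = 32°C
46°C vs 32°C → primer A is higher.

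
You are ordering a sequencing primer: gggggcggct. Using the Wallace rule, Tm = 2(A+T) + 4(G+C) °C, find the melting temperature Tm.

38°C

Base counts: T=1, G=7, A=0, C=2
AT pairs contribute 1, GC pairs contribute 9.
Tm = 2×1 + 4×9 = 38°C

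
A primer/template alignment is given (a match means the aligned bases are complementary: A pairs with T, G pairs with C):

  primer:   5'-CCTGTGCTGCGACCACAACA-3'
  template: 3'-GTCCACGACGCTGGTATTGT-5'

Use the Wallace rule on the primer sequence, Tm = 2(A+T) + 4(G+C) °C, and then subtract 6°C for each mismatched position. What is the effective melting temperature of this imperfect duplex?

46°C

Primer base counts: A=5, T=3, G=4, C=8 → A+T=8, G+C=12
Perfect-match Tm = 2(8) + 4(12) = 16 + 48 = 64°C
Mismatches (positions where the bases are not complementary): 3 (at positions 2, 3, 16)
Effective Tm = 64 − 3×6 = 64 − 18 = 46°C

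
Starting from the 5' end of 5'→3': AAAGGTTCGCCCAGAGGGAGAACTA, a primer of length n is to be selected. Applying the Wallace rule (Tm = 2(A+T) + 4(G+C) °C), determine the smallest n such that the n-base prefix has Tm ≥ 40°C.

First 12 bases: AAAGGTTCGCCC → Tm = 38°C (< 40°C)
First 13 bases: AAAGGTTCGCCCA → Tm = 40°C (≥ 40°C)
Since every base adds ≥2°C, Tm only increases with n, so the threshold is first crossed at n = 13.

n = 13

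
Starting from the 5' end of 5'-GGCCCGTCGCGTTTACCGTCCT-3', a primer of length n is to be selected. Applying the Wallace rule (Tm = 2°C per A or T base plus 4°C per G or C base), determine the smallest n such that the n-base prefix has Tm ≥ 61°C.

First 17 bases: GGCCCGTCGCGTTTACC → Tm = 58°C (< 61°C)
First 18 bases: GGCCCGTCGCGTTTACCG → Tm = 62°C (≥ 61°C)
Since every base adds ≥2°C, Tm only increases with n, so the threshold is first crossed at n = 18.

n = 18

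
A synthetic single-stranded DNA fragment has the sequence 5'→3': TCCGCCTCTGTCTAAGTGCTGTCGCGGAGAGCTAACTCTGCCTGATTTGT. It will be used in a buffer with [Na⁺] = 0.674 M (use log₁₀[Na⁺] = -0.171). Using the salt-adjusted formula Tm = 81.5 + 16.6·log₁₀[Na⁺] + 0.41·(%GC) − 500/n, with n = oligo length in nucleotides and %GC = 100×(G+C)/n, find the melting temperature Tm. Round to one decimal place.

90.8°C

Length n = 50. Scanning the sequence gives C=14, T=16, A=7, G=13.
G+C = 27, so %GC = 27/50 × 100 = 54%
Salt term: 16.6 × (-0.171) = -2.839
GC term: 0.41 × 54 = 22.14; length term: −500/50 = −10
Tm = 81.5 + (-2.839) + 22.14 − 10 = 90.801 → 90.8°C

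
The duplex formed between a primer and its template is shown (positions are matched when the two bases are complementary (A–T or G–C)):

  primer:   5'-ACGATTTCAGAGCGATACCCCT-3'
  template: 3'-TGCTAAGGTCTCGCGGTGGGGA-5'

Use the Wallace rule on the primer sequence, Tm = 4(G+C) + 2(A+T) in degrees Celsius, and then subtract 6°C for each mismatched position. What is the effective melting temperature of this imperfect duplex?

Primer base counts: A=6, T=5, G=4, C=7 → A+T=11, G+C=11
Perfect-match Tm = 2(11) + 4(11) = 22 + 44 = 66°C
Mismatches (positions where the bases are not complementary): 3 (at positions 7, 15, 16)
Effective Tm = 66 − 3×6 = 66 − 18 = 48°C

48°C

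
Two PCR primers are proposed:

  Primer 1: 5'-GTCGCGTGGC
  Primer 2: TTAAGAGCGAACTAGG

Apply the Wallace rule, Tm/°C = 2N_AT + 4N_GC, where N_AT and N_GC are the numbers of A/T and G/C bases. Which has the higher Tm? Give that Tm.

Primer 2, 46°C

Primer 1: A+T=2, G+C=8 → Tm = 2(2)+4(8) = 36°C
Primer 2: A+T=9, G+C=7 → Tm = 2(9)+4(7) = 46°C
36°C vs 46°C → primer 2 is higher.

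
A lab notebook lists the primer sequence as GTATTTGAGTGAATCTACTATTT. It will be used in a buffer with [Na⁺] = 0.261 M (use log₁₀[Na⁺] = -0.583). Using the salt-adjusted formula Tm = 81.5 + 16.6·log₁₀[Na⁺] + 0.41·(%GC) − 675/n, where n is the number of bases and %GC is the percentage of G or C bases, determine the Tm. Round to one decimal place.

Length n = 23. T=11, C=2, A=6, G=4
G+C = 6, so %GC = 6/23 × 100 = 26.087%
Salt term: 16.6 × (-0.583) = -9.678
GC term: 0.41 × 26.087 = 10.696; length term: −675/23 = −29.348
Tm = 81.5 + (-9.678) + 10.696 − 29.348 = 53.17 → 53.2°C

53.2°C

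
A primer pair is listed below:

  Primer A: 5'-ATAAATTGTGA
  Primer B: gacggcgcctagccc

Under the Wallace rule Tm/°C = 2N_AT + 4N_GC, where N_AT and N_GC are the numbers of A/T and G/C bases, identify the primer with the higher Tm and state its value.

Primer B, 54°C

Primer A: A+T=9, G+C=2 → Tm = 2(9)+4(2) = 26°C
Primer B: A+T=3, G+C=12 → Tm = 2(3)+4(12) = 54°C
26°C vs 54°C → primer B is higher.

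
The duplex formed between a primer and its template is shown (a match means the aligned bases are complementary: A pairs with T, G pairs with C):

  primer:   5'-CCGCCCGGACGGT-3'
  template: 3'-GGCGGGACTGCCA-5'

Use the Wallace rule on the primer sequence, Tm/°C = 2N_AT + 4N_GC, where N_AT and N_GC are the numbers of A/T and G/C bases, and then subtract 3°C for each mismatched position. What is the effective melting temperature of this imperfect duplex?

Primer base counts: A=1, T=1, G=5, C=6 → A+T=2, G+C=11
Perfect-match Tm = 2(2) + 4(11) = 4 + 44 = 48°C
Mismatches (positions where the bases are not complementary): 1 (at position 7)
Effective Tm = 48 − 1×3 = 48 − 3 = 45°C

45°C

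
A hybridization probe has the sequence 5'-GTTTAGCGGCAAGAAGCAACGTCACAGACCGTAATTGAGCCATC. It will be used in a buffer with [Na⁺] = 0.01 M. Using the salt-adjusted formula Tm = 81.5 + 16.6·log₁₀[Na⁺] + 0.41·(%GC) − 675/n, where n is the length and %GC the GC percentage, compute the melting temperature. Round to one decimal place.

Length n = 44. Counting bases: C=11, A=14, G=11, T=8
G+C = 22, so %GC = 22/44 × 100 = 50%
Salt term: 16.6 × (-2) = -33.2
GC term: 0.41 × 50 = 20.5; length term: −675/44 = −15.341
Tm = 81.5 + (-33.2) + 20.5 − 15.341 = 53.459 → 53.5°C

53.5°C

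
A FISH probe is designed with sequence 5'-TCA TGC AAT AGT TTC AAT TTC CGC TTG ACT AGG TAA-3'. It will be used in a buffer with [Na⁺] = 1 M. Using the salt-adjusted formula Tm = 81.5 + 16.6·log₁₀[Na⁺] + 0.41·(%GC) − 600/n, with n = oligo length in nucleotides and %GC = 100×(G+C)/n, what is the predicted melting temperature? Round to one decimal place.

Length n = 36. Counting bases: G=6, T=13, A=10, C=7
G+C = 13, so %GC = 13/36 × 100 = 36.111%
Salt term: 16.6 × (0) = 0
GC term: 0.41 × 36.111 = 14.806; length term: −600/36 = −16.667
Tm = 81.5 + (0) + 14.806 − 16.667 = 79.639 → 79.6°C

79.6°C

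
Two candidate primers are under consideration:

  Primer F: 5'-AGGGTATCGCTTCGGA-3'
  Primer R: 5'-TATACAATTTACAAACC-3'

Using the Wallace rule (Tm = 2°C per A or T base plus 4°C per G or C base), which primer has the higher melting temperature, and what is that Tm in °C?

Primer F: A+T=7, G+C=9 → Tm = 2(7)+4(9) = 50°C
Primer R: A+T=13, G+C=4 → Tm = 2(13)+4(4) = 42°C
50°C vs 42°C → primer F is higher.

Primer F, 50°C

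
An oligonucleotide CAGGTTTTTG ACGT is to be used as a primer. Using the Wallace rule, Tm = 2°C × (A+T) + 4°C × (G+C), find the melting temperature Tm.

40°C

Base counts: C=2, G=4, A=2, T=6
So N_AT = 8 and N_GC = 6.
Tm = 2(8) + 4(6) = 16 + 24 = 40°C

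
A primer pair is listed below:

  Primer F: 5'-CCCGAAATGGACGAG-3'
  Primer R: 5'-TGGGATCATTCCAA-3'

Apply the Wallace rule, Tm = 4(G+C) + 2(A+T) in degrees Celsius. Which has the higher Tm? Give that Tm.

Primer F, 48°C

Primer F: A+T=6, G+C=9 → Tm = 2(6)+4(9) = 48°C
Primer R: A+T=8, G+C=6 → Tm = 2(8)+4(6) = 40°C
48°C vs 40°C → primer F is higher.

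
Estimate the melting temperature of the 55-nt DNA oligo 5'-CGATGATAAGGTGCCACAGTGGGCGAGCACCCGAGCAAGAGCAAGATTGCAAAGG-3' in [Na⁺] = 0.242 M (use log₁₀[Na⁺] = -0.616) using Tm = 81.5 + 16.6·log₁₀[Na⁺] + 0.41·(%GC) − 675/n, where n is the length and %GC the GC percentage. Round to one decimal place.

82.1°C

Length n = 55. Base counts: C=12, T=6, A=18, G=19
G+C = 31, so %GC = 31/55 × 100 = 56.364%
Salt term: 16.6 × (-0.616) = -10.226
GC term: 0.41 × 56.364 = 23.109; length term: −675/55 = −12.273
Tm = 81.5 + (-10.226) + 23.109 − 12.273 = 82.11 → 82.1°C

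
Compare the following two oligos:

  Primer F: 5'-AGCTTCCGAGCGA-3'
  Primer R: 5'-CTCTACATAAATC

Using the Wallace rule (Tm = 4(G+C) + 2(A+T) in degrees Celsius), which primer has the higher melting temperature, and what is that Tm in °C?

Primer F: A+T=5, G+C=8 → Tm = 2(5)+4(8) = 42°C
Primer R: A+T=9, G+C=4 → Tm = 2(9)+4(4) = 34°C
42°C vs 34°C → primer F is higher.

Primer F, 42°C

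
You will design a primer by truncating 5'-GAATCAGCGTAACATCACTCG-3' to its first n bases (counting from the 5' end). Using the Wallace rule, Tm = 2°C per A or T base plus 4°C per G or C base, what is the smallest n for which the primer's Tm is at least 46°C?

First 15 bases: GAATCAGCGTAACAT → Tm = 42°C (< 46°C)
First 16 bases: GAATCAGCGTAACATC → Tm = 46°C (≥ 46°C)
Each additional base adds 2°C (A/T) or 4°C (G/C), so Tm is non-decreasing in n; n = 16 is the first length to reach 46°C.

n = 16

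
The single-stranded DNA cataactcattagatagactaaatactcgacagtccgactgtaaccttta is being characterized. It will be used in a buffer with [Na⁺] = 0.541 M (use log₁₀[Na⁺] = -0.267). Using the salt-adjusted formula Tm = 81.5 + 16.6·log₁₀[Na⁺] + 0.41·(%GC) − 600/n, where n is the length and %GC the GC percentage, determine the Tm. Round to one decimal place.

Length n = 50. Counting bases: C=12, T=14, G=6, A=18
G+C = 18, so %GC = 18/50 × 100 = 36%
Salt term: 16.6 × (-0.267) = -4.432
GC term: 0.41 × 36 = 14.76; length term: −600/50 = −12
Tm = 81.5 + (-4.432) + 14.76 − 12 = 79.828 → 79.8°C

79.8°C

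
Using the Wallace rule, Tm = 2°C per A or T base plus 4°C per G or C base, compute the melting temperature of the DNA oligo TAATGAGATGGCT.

36°C

Base counts: A=4, T=4, G=4, C=1
AT pairs contribute 8, GC pairs contribute 5.
Tm = 2×8 + 4×5 = 36°C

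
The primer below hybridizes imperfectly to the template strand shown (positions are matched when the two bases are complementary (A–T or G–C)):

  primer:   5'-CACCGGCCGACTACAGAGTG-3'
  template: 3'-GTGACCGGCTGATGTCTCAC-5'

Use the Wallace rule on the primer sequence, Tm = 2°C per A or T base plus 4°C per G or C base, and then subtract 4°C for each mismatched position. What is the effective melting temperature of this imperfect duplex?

Primer base counts: A=5, T=2, G=6, C=7 → A+T=7, G+C=13
Perfect-match Tm = 2(7) + 4(13) = 14 + 52 = 66°C
Mismatches (positions where the bases are not complementary): 1 (at position 4)
Effective Tm = 66 − 1×4 = 66 − 4 = 62°C

62°C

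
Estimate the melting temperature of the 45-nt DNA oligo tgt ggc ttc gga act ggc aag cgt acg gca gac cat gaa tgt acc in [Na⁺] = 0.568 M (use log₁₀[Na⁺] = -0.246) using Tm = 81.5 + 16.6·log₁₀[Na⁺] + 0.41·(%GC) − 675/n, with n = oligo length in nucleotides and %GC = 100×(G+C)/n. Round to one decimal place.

85.2°C

Length n = 45. Scanning the sequence gives C=11, G=14, T=9, A=11.
G+C = 25, so %GC = 25/45 × 100 = 55.556%
Salt term: 16.6 × (-0.246) = -4.084
GC term: 0.41 × 55.556 = 22.778; length term: −675/45 = −15
Tm = 81.5 + (-4.084) + 22.778 − 15 = 85.194 → 85.2°C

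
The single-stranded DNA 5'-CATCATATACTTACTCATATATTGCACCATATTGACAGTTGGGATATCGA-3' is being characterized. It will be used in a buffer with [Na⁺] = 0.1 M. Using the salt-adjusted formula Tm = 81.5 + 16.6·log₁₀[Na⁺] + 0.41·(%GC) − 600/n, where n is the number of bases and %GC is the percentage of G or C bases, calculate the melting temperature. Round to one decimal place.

Length n = 50. Base counts: C=10, G=7, A=16, T=17
G+C = 17, so %GC = 17/50 × 100 = 34%
Salt term: 16.6 × (-1) = -16.6
GC term: 0.41 × 34 = 13.94; length term: −600/50 = −12
Tm = 81.5 + (-16.6) + 13.94 − 12 = 66.84 → 66.8°C

66.8°C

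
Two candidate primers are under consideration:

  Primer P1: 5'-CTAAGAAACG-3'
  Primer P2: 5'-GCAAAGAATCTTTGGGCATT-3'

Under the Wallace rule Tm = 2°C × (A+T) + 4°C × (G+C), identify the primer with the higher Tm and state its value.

Primer P1: A+T=6, G+C=4 → Tm = 2(6)+4(4) = 28°C
Primer P2: A+T=12, G+C=8 → Tm = 2(12)+4(8) = 56°C
28°C vs 56°C → primer P2 is higher.

Primer P2, 56°C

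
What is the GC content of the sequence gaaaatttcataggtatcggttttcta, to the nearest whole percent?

Counting bases: A=8, G=5, T=11, C=3
G+C = 5 + 3 = 8 out of 27 bases
%GC = 8/27 × 100 = 29.63% ≈ 30%

30%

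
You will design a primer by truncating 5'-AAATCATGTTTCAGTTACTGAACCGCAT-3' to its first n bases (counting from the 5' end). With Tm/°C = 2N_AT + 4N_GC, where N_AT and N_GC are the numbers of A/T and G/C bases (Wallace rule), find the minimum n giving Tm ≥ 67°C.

n = 25

First 24 bases: AAATCATGTTTCAGTTACTGAACC → Tm = 64°C (< 67°C)
First 25 bases: AAATCATGTTTCAGTTACTGAACCG → Tm = 68°C (≥ 67°C)
Since every base adds ≥2°C, Tm only increases with n, so the threshold is first crossed at n = 25.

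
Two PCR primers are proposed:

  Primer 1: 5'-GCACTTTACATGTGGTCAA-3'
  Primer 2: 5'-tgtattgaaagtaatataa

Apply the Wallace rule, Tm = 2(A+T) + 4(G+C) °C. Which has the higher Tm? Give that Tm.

Primer 1: A+T=11, G+C=8 → Tm = 2(11)+4(8) = 54°C
Primer 2: A+T=16, G+C=3 → Tm = 2(16)+4(3) = 44°C
54°C vs 44°C → primer 1 is higher.

Primer 1, 54°C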